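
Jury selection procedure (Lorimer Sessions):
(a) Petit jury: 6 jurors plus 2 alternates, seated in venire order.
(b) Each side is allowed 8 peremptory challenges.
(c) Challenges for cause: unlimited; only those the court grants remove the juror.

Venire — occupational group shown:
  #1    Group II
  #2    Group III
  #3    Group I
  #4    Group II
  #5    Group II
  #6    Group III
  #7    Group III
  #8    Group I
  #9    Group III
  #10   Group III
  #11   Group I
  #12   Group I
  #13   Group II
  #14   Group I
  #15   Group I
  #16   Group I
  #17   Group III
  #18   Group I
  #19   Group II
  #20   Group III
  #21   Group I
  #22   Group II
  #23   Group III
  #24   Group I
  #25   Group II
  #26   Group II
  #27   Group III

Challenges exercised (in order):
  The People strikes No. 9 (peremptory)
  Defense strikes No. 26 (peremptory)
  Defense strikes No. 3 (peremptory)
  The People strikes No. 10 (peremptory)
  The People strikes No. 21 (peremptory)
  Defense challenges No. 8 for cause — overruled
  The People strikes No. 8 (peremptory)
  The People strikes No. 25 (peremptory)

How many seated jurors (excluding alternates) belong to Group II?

Removed: #3, #8, #9, #10, #21, #25, #26.
Seated jurors 1–6: #1, #2, #4, #5, #6, #7 (alternates #11, #12 not counted).
Of those, in Group II: #1, #4, #5 → 3.

3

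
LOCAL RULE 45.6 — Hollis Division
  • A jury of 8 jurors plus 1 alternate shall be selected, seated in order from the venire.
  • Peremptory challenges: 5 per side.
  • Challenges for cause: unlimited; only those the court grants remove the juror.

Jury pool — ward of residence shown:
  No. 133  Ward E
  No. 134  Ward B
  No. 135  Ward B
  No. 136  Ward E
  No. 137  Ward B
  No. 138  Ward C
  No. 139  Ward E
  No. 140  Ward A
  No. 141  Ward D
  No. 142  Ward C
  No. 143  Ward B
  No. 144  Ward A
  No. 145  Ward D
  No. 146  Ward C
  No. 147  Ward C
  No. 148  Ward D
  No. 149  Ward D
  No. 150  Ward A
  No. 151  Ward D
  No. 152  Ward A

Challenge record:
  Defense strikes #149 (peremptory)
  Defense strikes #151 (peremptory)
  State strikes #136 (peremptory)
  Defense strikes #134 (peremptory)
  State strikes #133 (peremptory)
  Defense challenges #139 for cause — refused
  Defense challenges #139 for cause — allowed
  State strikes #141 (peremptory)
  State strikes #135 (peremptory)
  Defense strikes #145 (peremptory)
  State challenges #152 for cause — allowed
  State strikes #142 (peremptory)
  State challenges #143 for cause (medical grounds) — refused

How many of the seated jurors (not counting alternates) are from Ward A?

2

Removed: #133, #134, #135, #136, #139, #141, #142, #145, #149, #151, #152.
Seated jurors 1–8: #137, #138, #140, #143, #144, #146, #147, #148 (alternates #150 not counted).
Of those, in Ward A: #140, #144 → 2.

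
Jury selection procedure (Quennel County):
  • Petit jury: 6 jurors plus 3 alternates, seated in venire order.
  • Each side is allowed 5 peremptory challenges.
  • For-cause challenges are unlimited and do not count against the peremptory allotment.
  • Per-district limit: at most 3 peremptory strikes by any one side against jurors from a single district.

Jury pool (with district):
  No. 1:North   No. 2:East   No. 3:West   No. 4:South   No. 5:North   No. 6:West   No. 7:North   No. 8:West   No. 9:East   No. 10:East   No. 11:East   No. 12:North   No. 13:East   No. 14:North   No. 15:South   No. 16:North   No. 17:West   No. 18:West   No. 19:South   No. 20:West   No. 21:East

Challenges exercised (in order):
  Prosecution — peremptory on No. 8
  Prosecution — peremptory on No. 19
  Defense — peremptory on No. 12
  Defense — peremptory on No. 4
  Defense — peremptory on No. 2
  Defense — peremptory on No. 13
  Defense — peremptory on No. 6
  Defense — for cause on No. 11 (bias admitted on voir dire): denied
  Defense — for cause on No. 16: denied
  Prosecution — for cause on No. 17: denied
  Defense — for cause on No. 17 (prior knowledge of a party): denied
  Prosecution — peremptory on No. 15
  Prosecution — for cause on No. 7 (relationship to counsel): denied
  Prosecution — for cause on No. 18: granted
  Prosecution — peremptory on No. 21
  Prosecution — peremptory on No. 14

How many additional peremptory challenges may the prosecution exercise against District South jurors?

Prosecution peremptories so far: #8, #19, #15, #21, #14 — 5 of 5 used, 0 left overall.
Against District South: #19, #15 — 2 used; per-district cap 3 leaves 1.
Binding limit: min(0, 1) = 0.

0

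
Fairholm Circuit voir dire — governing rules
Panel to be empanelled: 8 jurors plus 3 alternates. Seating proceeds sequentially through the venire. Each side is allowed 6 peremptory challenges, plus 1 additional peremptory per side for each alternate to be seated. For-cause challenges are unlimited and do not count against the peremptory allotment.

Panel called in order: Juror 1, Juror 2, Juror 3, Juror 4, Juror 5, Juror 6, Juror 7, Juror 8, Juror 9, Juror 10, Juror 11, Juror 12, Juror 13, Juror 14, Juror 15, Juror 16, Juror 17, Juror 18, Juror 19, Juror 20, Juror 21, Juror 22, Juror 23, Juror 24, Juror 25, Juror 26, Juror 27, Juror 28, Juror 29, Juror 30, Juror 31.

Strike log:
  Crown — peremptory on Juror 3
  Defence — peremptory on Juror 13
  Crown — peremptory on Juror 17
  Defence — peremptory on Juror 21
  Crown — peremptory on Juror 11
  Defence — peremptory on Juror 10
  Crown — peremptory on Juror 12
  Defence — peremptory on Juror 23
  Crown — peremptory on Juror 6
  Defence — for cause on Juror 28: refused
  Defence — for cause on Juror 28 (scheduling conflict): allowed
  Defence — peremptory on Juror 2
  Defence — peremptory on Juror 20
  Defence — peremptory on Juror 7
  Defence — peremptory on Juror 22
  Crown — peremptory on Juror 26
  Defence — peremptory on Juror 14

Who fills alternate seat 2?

Removed: #2, #3, #6, #7, #10, #11, #12, #13, #14, #17, #20, #21, #22, #23, #26, #28.
Seating in order: seats 1–8 → #1, #4, #5, #8, #9, #15, #16, #18; alternates → #19, #24, #25.
So alternate 2 is #24.

24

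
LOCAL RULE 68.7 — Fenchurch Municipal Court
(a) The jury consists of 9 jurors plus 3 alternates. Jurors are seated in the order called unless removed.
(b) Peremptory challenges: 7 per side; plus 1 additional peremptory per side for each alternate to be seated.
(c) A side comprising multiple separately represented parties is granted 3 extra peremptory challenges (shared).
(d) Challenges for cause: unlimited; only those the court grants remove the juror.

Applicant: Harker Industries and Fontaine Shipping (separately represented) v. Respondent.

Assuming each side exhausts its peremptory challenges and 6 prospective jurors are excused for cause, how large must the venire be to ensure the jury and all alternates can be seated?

Seats to fill: 9 + 3 alternates = 12.
Peremptories — Applicant: 7 + 1×3 + 3 = 13; Respondent: 7 + 1×3 = 10; total 23.
For-cause removals: 6.
Minimum venire: 12 + 23 + 6 = 41.

41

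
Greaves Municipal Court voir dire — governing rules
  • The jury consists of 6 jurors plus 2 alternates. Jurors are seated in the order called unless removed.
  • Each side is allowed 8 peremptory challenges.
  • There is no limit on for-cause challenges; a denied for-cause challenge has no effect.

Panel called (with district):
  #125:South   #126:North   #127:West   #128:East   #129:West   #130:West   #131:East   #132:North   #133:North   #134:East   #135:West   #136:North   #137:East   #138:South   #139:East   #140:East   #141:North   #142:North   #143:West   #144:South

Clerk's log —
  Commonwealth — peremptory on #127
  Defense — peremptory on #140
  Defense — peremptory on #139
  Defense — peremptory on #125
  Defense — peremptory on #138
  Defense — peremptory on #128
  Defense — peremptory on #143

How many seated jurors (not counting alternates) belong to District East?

Removed: #125, #127, #128, #138, #139, #140, #143.
Seated jurors 1–6: #126, #129, #130, #131, #132, #133 (alternates #134, #135 not counted).
Of those, in District East: #131 → 1.

1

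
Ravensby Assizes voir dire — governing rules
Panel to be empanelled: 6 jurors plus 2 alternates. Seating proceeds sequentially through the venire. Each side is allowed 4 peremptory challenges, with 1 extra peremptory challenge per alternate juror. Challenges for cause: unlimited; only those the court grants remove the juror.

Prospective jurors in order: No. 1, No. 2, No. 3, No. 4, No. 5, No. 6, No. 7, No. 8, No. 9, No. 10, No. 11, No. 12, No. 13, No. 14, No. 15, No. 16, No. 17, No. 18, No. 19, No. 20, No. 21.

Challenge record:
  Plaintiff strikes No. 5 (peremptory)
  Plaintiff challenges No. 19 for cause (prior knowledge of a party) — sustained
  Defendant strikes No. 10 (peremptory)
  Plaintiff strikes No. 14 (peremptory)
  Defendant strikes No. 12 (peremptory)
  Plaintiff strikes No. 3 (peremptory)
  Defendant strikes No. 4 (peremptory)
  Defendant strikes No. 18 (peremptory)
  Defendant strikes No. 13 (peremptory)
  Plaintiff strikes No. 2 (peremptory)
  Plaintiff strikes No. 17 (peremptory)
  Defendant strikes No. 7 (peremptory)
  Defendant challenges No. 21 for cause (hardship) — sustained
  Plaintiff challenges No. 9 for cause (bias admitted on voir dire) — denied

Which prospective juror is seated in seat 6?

15

Removed: #2, #3, #4, #5, #7, #10, #12, #13, #14, #17, #18, #19, #21. (#9 stays — for-cause denied.)
Seating in order: seats 1–6 → #1, #6, #8, #9, #11, #15; alternates → #16, #20.
So seat 6 is #15.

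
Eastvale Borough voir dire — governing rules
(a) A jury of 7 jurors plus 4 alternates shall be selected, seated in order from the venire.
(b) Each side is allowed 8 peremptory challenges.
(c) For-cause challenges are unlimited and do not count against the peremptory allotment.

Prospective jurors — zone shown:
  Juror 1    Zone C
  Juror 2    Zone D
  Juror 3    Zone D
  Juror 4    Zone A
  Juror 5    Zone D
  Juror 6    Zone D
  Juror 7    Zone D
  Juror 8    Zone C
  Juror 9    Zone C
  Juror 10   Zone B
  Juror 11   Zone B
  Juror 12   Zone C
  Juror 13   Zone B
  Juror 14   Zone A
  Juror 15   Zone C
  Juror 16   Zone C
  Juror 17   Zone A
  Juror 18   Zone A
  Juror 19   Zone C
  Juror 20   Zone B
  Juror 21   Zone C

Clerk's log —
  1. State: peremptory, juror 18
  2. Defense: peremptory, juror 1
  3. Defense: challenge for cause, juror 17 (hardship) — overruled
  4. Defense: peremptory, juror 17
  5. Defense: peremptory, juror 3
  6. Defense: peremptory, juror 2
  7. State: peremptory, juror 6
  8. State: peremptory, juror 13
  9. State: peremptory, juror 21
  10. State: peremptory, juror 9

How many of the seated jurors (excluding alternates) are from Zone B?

Removed: #1, #2, #3, #6, #9, #13, #17, #18, #21.
Seated jurors 1–7: #4, #5, #7, #8, #10, #11, #12 (alternates #14, #15, #16, #19 not counted).
Of those, in Zone B: #10, #11 → 2.

2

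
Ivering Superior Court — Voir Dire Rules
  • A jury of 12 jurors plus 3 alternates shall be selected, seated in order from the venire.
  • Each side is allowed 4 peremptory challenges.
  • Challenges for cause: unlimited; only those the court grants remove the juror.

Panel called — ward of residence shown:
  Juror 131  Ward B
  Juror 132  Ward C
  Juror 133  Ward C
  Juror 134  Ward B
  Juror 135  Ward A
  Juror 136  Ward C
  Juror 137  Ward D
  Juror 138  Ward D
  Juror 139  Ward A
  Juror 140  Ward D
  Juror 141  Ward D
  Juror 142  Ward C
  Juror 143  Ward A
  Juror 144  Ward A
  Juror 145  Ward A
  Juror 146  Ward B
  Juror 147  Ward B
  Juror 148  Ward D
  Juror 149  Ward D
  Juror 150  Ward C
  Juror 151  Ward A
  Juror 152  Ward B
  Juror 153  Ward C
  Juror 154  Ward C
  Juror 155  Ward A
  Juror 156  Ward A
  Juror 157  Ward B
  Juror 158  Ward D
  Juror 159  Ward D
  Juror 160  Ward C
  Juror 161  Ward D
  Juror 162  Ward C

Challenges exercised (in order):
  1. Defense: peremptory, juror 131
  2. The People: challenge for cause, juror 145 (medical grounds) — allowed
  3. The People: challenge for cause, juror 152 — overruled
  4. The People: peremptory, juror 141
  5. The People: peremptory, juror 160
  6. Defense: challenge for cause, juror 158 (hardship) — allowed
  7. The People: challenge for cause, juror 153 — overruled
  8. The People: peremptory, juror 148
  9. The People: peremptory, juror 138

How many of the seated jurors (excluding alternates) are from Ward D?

Removed: #131, #138, #141, #145, #148, #158, #160.
Seated jurors 1–12: #132, #133, #134, #135, #136, #137, #139, #140, #142, #143, #144, #146 (alternates #147, #149, #150 not counted).
Of those, in Ward D: #137, #140 → 2.

2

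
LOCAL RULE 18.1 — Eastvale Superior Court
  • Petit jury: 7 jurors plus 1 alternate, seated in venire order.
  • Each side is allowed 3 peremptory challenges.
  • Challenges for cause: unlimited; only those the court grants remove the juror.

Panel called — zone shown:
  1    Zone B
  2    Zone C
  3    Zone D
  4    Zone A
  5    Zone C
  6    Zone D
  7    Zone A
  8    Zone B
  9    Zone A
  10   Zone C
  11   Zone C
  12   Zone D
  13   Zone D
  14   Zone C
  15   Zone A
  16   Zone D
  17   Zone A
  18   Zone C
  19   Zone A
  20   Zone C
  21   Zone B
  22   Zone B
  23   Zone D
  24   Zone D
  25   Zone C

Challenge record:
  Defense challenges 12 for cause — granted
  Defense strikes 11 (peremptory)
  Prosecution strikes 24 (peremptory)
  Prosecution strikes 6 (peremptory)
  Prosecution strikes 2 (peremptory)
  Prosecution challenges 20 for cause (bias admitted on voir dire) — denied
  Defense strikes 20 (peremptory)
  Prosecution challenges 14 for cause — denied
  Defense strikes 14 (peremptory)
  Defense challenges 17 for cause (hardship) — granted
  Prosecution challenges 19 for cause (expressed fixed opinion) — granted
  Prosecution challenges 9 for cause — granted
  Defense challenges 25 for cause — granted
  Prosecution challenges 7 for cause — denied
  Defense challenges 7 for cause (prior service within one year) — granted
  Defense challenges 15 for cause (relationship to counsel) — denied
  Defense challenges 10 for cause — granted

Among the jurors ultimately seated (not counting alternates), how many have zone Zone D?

Removed: #2, #6, #7, #9, #10, #11, #12, #14, #17, #19, #20, #24, #25.
Seated jurors 1–7: #1, #3, #4, #5, #8, #13, #15 (alternates #16 not counted).
Of those, in Zone D: #3, #13 → 2.

2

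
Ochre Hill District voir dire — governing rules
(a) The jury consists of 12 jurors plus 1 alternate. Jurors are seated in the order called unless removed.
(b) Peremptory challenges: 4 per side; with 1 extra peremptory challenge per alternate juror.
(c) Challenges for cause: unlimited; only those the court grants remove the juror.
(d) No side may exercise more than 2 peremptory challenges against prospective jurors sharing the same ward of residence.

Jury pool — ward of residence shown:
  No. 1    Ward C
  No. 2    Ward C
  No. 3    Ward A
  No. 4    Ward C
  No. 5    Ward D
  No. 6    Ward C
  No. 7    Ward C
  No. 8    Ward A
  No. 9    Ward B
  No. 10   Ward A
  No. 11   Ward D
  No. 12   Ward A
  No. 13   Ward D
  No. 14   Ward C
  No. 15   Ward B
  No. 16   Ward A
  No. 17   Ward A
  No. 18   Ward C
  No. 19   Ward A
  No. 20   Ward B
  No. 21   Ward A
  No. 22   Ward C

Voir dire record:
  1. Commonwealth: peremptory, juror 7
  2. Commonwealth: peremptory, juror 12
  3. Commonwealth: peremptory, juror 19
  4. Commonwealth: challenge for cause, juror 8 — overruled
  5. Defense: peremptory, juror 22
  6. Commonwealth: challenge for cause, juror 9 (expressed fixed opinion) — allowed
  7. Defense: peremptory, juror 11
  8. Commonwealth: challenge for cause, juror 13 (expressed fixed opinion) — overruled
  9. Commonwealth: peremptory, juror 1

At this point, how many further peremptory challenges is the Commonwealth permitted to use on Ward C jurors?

Commonwealth peremptories so far: #7, #12, #19, #1 — 4 of 5 used, 1 left overall.
Against Ward C: #7, #1 — 2 used; per-ward cap 2 leaves 0.
Binding limit: min(1, 0) = 0.

0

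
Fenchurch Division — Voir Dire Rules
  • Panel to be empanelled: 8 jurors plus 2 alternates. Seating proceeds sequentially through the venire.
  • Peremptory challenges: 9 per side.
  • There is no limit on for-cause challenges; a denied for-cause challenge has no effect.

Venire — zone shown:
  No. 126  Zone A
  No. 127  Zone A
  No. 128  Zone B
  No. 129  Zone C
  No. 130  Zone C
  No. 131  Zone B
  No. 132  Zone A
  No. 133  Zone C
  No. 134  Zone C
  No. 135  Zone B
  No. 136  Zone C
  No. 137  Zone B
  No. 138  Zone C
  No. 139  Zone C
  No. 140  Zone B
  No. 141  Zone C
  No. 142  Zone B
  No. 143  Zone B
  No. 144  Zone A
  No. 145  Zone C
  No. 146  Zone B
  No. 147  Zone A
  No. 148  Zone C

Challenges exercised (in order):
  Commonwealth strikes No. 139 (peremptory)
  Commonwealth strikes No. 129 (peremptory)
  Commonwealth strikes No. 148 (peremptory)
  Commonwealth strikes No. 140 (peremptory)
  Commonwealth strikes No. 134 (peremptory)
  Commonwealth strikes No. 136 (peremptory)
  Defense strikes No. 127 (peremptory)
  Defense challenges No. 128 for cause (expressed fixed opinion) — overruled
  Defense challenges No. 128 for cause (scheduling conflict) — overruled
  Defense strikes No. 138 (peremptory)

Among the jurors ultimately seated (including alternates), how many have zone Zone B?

Removed: #127, #129, #134, #136, #138, #139, #140, #148.
Seated (10 incl. alternates): #126, #128, #130, #131, #132, #133, #135, #137, #141, #142.
Of those, in Zone B: #128, #131, #135, #137, #142 → 5.

5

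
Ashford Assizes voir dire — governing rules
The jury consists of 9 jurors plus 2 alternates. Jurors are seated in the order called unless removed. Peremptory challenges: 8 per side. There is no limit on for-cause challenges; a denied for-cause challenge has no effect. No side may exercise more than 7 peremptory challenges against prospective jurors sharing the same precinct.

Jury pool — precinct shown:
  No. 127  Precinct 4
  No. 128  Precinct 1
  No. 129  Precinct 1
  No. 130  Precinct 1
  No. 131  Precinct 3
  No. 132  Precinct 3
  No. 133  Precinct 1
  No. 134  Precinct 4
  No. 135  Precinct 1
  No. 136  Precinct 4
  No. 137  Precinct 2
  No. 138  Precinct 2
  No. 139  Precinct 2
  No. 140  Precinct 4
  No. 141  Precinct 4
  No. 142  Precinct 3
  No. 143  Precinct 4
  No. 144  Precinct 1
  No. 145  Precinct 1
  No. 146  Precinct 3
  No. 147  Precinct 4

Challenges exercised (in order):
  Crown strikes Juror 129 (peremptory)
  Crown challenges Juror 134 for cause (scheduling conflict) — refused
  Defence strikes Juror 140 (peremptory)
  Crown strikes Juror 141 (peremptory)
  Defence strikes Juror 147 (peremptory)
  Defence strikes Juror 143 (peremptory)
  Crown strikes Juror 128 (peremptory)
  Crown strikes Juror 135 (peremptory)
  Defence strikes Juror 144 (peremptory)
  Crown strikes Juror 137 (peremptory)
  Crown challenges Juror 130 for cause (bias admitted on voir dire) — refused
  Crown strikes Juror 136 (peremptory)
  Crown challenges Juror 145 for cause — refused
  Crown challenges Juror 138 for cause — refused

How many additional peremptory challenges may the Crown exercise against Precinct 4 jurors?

Crown peremptories so far: #129, #141, #128, #135, #137, #136 — 6 of 8 used, 2 left overall.
Against Precinct 4: #141, #136 — 2 used; per-precinct cap 7 leaves 5.
Binding limit: min(2, 5) = 2.

2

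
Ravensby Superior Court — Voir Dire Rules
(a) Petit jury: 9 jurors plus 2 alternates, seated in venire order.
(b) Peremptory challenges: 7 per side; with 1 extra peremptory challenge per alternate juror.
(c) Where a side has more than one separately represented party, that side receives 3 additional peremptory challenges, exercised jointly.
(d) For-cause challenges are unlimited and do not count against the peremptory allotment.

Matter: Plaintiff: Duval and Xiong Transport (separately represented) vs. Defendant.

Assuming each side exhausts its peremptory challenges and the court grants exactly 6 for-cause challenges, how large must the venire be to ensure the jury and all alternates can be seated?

Seats to fill: 9 + 2 alternates = 11.
Peremptories — Plaintiff: 7 + 1×2 + 3 = 12; Defendant: 7 + 1×2 = 9; total 21.
For-cause removals: 6.
Minimum venire: 11 + 21 + 6 = 38.

38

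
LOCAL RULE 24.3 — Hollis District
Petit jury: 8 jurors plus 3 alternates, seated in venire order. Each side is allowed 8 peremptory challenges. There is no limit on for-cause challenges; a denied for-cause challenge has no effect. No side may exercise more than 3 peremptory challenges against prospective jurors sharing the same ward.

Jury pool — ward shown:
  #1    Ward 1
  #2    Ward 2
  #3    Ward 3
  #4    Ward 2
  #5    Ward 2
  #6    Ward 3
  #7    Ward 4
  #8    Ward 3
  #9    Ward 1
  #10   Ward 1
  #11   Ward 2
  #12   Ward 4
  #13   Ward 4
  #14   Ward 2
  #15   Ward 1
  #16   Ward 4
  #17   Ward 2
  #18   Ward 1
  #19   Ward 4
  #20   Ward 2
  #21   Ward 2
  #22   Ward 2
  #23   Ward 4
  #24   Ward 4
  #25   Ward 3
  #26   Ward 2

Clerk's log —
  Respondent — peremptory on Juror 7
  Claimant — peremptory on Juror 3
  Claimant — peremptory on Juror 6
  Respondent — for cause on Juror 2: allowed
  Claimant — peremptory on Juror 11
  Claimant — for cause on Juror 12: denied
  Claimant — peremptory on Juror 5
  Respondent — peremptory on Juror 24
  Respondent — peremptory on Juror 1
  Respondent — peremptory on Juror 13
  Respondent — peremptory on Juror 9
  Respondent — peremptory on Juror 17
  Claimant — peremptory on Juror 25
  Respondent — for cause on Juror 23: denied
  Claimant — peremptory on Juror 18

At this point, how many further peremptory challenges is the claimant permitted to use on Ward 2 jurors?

Claimant peremptories so far: #3, #6, #11, #5, #25, #18 — 6 of 8 used, 2 left overall.
Against Ward 2: #11, #5 — 2 used; per-ward cap 3 leaves 1.
Binding limit: min(2, 1) = 1.

1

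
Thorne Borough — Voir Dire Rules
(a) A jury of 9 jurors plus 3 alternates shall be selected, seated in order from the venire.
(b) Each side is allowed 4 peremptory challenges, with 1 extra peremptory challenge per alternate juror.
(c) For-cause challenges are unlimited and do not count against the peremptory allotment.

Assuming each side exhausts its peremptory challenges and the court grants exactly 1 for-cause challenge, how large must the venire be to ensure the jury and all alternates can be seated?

Seats to fill: 9 + 3 alternates = 12.
Peremptories: 4 + 1×3 = 7 per side × 2 sides = 14.
For-cause removals: 1.
Minimum venire: 12 + 14 + 1 = 27.

27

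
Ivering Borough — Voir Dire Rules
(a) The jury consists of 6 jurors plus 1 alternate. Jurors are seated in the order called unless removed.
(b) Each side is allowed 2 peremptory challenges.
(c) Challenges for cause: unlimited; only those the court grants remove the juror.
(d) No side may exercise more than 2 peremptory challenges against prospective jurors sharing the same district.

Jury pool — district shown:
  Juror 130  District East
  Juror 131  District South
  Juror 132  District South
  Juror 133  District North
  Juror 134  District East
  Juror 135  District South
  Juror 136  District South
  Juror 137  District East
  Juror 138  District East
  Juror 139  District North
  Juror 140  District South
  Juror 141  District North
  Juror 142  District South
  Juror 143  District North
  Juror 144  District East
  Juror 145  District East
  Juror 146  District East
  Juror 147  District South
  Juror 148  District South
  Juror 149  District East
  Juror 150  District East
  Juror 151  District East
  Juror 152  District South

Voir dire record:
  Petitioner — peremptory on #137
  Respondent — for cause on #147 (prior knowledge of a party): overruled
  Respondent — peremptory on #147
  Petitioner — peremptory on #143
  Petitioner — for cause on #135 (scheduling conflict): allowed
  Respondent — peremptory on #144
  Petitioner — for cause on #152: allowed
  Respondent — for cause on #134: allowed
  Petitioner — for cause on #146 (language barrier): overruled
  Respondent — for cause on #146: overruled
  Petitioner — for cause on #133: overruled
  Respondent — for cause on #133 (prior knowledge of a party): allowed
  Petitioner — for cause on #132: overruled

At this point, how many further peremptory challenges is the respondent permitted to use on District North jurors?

Respondent peremptories so far: #147, #144 — 2 of 2 used, 0 left overall.
Against District North: none yet — per-district cap 2 leaves 2.
Binding limit: min(0, 2) = 0.

0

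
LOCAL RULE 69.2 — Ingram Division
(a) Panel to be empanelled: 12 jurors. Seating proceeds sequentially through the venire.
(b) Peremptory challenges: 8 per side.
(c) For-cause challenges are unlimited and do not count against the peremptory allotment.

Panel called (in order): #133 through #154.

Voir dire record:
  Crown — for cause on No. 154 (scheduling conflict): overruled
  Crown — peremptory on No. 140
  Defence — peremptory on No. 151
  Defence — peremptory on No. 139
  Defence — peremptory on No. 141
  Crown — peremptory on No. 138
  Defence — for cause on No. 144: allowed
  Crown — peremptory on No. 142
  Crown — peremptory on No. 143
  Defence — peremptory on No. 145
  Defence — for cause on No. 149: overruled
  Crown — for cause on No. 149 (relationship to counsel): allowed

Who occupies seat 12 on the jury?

Removed: #138, #139, #140, #141, #142, #143, #144, #145, #149, #151. (#154 stays — for-cause denied.)
Seating in order: seats 1–12 → #133, #134, #135, #136, #137, #146, #147, #148, #150, #152, #153, #154.
So seat 12 is #154.

154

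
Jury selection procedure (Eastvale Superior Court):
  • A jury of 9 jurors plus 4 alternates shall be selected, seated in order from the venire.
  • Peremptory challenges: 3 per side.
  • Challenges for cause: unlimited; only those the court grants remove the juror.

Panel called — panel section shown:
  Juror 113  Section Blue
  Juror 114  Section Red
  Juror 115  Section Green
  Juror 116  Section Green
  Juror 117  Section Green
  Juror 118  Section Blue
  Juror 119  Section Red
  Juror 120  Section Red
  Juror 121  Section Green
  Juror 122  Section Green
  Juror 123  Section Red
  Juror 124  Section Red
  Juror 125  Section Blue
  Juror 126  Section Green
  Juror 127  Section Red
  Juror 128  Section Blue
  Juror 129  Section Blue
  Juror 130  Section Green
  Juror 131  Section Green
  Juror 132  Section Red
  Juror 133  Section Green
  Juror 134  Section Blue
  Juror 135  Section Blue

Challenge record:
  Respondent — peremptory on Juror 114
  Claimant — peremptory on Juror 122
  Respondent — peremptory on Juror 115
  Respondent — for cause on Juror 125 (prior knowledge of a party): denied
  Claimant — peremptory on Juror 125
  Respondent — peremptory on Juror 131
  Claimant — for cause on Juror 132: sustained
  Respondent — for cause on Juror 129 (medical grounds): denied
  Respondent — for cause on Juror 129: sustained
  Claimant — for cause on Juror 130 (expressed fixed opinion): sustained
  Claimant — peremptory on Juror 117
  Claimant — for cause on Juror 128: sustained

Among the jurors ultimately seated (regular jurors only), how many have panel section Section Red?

4

Removed: #114, #115, #117, #122, #125, #128, #129, #130, #131, #132.
Seated jurors 1–9: #113, #116, #118, #119, #120, #121, #123, #124, #126 (alternates #127, #133, #134, #135 not counted).
Of those, in Section Red: #119, #120, #123, #124 → 4.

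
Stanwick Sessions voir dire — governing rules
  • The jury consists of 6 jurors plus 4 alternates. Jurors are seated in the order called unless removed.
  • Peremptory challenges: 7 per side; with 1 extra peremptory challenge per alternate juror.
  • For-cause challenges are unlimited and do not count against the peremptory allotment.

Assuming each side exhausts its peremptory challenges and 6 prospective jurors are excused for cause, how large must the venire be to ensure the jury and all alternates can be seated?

38

Seats to fill: 6 + 4 alternates = 10.
Peremptories: 7 + 1×4 = 11 per side × 2 sides = 22.
For-cause removals: 6.
Minimum venire: 10 + 22 + 6 = 38.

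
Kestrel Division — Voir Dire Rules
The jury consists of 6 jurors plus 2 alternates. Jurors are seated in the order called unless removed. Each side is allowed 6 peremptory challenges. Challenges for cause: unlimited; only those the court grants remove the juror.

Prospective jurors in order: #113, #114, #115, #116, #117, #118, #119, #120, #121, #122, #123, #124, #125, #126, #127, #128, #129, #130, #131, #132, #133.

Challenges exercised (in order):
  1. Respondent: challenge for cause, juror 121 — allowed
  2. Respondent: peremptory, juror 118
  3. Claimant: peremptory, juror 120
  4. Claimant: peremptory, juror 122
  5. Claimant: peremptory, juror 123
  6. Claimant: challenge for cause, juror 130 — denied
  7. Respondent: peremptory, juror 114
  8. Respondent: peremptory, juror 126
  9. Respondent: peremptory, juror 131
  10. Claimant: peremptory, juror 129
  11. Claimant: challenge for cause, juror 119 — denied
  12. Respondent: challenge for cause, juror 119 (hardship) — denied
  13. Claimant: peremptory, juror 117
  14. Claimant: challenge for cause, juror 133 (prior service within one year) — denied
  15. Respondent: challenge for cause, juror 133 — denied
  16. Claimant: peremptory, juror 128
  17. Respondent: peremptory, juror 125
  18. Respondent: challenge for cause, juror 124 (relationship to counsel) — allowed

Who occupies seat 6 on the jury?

Removed: #114, #117, #118, #120, #121, #122, #123, #124, #125, #126, #128, #129, #131. (#119, #130, #133 stay — for-cause denied.)
Seating in order: seats 1–6 → #113, #115, #116, #119, #127, #130; alternates → #132, #133.
So seat 6 is #130.

130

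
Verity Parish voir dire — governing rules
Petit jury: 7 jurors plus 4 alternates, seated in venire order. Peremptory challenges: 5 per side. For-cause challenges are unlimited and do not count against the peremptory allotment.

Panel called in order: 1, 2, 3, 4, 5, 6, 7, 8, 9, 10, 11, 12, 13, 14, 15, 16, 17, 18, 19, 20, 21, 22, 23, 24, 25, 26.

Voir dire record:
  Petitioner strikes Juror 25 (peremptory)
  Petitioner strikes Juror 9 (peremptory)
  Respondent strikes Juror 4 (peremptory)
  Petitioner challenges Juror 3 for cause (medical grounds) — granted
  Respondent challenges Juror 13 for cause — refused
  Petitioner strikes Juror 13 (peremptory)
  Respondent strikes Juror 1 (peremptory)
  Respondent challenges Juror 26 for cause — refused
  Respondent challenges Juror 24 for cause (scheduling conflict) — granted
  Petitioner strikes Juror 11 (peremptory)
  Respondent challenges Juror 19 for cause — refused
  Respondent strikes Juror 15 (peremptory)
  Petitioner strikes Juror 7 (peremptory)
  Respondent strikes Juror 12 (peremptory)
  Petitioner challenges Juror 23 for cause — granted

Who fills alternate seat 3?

Removed: #1, #3, #4, #7, #9, #11, #12, #13, #15, #23, #24, #25. (#19, #26 stay — for-cause denied.)
Seating in order: seats 1–7 → #2, #5, #6, #8, #10, #14, #16; alternates → #17, #18, #19, #20.
So alternate 3 is #19.

19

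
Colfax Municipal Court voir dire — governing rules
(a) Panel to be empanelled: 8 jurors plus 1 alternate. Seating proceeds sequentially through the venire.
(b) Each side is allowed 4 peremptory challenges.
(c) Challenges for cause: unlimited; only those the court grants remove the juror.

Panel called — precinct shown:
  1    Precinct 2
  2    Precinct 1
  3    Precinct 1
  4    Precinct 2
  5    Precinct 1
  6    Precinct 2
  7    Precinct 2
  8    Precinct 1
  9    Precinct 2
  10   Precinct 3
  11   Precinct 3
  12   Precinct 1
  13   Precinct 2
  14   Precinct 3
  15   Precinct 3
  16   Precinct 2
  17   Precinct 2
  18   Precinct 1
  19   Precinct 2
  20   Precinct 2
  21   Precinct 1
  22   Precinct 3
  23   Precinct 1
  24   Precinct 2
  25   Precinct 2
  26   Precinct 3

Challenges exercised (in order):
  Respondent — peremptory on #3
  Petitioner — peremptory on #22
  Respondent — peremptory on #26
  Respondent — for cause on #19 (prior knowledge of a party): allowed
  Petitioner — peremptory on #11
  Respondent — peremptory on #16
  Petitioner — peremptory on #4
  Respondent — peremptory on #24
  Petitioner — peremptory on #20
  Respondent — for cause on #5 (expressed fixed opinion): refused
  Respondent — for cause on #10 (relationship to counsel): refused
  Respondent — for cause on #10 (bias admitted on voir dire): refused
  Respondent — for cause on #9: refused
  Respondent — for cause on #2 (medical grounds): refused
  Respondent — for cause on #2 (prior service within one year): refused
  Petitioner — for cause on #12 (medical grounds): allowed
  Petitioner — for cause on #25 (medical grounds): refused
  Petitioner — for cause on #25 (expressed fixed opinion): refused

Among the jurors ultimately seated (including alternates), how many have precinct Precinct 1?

Removed: #3, #4, #11, #12, #16, #19, #20, #22, #24, #26.
Seated (9 incl. alternates): #1, #2, #5, #6, #7, #8, #9, #10, #13.
Of those, in Precinct 1: #2, #5, #8 → 3.

3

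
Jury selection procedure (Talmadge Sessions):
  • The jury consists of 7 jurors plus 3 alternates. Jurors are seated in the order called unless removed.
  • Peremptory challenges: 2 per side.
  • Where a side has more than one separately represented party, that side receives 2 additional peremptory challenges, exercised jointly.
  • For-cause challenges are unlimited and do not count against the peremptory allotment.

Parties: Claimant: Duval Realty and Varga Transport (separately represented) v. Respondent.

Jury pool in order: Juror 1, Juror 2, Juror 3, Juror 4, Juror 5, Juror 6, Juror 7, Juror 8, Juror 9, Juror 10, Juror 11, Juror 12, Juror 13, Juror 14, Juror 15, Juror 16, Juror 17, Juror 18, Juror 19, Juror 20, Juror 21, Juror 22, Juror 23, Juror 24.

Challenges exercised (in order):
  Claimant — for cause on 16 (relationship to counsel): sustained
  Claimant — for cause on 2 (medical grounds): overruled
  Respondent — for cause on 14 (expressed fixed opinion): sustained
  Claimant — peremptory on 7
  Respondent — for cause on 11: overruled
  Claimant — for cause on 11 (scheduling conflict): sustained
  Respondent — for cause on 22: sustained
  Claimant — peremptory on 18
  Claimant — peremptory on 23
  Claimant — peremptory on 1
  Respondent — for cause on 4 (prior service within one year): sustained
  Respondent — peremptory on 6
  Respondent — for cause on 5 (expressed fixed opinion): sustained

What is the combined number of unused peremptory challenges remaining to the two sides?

Claimant allotment: 2 base + 2 multi-party = 4. Respondent allotment: 2.
Claimant peremptories used: #7, #18, #23, #1 — 4 (for-cause on #16, #2, #11 don't count).
Respondent peremptories used: #6 — 1 (for-cause on #14, #11, #22, #4, #5 don't count).
Remaining: (4 − 4) + (2 − 1) = 1.

1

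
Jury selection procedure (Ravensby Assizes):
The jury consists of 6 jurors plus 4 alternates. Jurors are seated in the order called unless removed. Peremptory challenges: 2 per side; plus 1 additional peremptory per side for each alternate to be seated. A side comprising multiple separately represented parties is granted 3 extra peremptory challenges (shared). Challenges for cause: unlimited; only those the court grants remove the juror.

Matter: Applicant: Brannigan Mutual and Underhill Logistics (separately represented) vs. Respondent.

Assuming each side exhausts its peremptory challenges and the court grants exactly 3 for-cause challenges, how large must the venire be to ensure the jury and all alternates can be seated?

Seats to fill: 6 + 4 alternates = 10.
Peremptories — Applicant: 2 + 1×4 + 3 = 9; Respondent: 2 + 1×4 = 6; total 15.
For-cause removals: 3.
Minimum venire: 10 + 15 + 3 = 28.

28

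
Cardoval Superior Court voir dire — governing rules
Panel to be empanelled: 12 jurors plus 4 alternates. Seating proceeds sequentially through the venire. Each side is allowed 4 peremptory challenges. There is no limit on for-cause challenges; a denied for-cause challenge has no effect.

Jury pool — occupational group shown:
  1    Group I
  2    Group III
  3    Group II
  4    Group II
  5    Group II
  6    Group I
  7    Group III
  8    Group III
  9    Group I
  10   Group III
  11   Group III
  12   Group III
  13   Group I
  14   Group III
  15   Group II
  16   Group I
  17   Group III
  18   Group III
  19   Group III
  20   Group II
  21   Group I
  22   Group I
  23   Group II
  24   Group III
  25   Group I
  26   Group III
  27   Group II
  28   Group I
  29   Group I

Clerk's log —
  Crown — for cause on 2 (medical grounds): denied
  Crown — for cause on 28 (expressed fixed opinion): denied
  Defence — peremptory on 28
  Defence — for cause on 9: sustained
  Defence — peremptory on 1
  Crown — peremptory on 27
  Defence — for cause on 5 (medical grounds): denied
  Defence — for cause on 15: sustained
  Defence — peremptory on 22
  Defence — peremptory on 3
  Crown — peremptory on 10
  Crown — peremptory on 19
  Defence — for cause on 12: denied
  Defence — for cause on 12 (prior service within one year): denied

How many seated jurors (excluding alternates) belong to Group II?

Removed: #1, #3, #9, #10, #15, #19, #22, #27, #28.
Seated jurors 1–12: #2, #4, #5, #6, #7, #8, #11, #12, #13, #14, #16, #17 (alternates #18, #20, #21, #23 not counted).
Of those, in Group II: #4, #5 → 2.

2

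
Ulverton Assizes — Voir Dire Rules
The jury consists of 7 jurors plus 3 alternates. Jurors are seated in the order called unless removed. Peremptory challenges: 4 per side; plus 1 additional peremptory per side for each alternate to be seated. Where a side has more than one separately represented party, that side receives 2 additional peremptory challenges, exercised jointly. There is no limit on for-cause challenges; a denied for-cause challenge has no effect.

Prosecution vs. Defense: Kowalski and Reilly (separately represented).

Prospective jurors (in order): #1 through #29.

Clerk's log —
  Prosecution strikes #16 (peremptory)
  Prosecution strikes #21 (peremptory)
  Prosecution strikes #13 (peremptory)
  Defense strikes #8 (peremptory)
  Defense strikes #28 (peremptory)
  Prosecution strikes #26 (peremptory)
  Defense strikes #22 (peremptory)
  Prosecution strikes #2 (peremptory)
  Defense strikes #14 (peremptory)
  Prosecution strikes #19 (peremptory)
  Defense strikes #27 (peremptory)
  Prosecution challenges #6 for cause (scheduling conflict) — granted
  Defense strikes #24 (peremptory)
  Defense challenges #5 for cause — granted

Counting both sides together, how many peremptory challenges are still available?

4

Prosecution allotment: 4 base + 1 × 3 alternates = 7. Defense allotment: 4 base + 1 × 3 alternates + 2 multi-party = 9.
Prosecution peremptories used: #16, #21, #13, #26, #2, #19 — 6 (the for-cause on #6 doesn't count).
Defense peremptories used: #8, #28, #22, #14, #27, #24 — 6 (the for-cause on #5 doesn't count).
Remaining: (7 − 6) + (9 − 6) = 4.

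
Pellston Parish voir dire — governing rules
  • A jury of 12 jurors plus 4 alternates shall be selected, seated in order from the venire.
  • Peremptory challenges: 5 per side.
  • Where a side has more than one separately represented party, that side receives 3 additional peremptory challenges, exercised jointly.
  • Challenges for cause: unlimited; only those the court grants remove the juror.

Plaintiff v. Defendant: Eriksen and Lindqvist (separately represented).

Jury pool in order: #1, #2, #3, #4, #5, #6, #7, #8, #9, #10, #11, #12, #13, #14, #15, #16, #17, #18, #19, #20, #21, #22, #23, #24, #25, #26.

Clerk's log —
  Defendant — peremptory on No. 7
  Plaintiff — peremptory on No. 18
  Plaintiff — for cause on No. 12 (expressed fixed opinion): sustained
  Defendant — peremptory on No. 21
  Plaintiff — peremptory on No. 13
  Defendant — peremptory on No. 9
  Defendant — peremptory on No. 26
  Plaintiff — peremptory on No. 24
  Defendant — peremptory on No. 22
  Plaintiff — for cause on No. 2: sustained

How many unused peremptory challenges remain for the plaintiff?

Plaintiff allotment: 5.
Plaintiff peremptories used: #18, #13, #24 — 3 (for-cause on #12, #2 don't count).
Remaining: 5 − 3 = 2.

2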